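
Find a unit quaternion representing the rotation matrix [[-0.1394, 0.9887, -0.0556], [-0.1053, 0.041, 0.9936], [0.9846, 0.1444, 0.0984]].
0.5 - 0.4246i - 0.5201j - 0.547k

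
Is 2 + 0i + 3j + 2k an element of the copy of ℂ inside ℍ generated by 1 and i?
No. The quaternion 2 + 3j + 2k has j-coefficient y = 3 and k-coefficient z = 2, not both zero, so it does not lie in the complex subalgebra spanned by 1 and i.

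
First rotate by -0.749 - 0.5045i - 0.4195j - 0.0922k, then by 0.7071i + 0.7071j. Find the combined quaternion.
0.6534 - 0.5948i - 0.4644j + 0.0601k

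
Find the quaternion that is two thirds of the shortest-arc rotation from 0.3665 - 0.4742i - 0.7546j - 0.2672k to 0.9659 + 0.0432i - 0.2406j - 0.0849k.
0.8529 - 0.1528i - 0.4706j - 0.1664k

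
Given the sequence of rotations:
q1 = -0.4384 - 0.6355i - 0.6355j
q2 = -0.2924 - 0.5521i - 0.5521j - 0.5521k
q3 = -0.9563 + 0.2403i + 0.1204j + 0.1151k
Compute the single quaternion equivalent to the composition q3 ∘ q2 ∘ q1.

q2 · q1 = -0.5735 + 0.077i + 0.7787j + 0.242k
q3 · q2 · q1 = 0.4083 - 0.2719i - 0.863j - 0.1196k
0.4083 - 0.2719i - 0.863j - 0.1196k


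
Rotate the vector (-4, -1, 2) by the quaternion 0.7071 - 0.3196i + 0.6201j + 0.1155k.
(1.349, 1.354, 4.165)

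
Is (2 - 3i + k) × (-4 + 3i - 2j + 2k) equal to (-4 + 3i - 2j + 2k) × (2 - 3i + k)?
No: pq = -1 + 20i + 5j + 6k ≠ -1 + 16i - 13j - 6k = qp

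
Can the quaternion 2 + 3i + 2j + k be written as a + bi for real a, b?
No. The quaternion 2 + 3i + 2j + k has j-coefficient y = 2 and k-coefficient z = 1, not both zero, so it does not lie in the complex subalgebra spanned by 1 and i.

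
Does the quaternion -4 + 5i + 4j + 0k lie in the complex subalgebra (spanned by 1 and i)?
No. The quaternion -4 + 5i + 4j has j-coefficient y = 4 and k-coefficient z = 0, not both zero, so it does not lie in the complex subalgebra spanned by 1 and i.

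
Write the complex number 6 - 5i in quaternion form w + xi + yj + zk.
6 - 5i + 0j + 0k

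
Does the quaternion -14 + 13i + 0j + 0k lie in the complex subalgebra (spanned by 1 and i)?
Yes. The quaternion -14 + 13i has j- and k-coefficients y = z = 0, so it lies in the complex subalgebra spanned by 1 and i.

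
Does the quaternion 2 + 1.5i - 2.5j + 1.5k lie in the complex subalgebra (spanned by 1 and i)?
No. The quaternion 2 + 1.5i - 2.5j + 1.5k has j-coefficient y = -2.5 and k-coefficient z = 1.5, not both zero, so it does not lie in the complex subalgebra spanned by 1 and i.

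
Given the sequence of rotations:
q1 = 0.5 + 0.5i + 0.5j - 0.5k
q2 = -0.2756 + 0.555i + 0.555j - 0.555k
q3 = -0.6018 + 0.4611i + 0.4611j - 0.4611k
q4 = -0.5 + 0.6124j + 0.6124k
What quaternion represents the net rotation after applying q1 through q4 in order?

q2 · q1 = -0.9703 + 0.1397i + 0.1397j - 0.1397k
q3 · q2 · q1 = 0.3907 - 0.5315i - 0.5315j + 0.5315k
q4 · q3 · q2 · q1 = -0.1953 + 0.9167i + 0.1795j + 0.299k
-0.1953 + 0.9167i + 0.1795j + 0.299k


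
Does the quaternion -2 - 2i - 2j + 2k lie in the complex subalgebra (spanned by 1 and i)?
No. The quaternion -2 - 2i - 2j + 2k has j-coefficient y = -2 and k-coefficient z = 2, not both zero, so it does not lie in the complex subalgebra spanned by 1 and i.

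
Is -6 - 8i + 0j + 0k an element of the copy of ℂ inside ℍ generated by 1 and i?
Yes. The quaternion -6 - 8i has j- and k-coefficients y = z = 0, so it lies in the complex subalgebra spanned by 1 and i.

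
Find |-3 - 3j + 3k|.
√27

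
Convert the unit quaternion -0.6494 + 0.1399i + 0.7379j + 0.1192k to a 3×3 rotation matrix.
[[-0.1174, 0.3613, -0.925], [0.0516, 0.9324, 0.3576], [0.9917, -0.0058, -0.1281]]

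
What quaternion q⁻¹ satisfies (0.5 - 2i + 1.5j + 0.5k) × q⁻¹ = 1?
0.0741 + 0.2963i - 0.2222j - 0.0741k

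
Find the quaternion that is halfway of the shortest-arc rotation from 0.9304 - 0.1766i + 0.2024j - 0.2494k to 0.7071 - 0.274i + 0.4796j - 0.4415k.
0.8371 - 0.2303i + 0.3486j - 0.3532k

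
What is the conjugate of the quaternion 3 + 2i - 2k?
3 - 2i + 2k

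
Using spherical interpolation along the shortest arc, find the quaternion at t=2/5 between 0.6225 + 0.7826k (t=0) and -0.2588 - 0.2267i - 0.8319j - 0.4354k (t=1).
0.5437 + 0.1064i + 0.3904j + 0.7352k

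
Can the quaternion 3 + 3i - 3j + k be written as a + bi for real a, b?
No. The quaternion 3 + 3i - 3j + k has j-coefficient y = -3 and k-coefficient z = 1, not both zero, so it does not lie in the complex subalgebra spanned by 1 and i.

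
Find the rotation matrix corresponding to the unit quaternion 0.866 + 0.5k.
[[0.5, -0.866, 0], [0.866, 0.5, 0], [0, 0, 1]]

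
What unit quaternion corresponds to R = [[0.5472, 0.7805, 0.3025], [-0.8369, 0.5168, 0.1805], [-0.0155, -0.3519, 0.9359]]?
0.866 - 0.1537i + 0.0918j - 0.4669k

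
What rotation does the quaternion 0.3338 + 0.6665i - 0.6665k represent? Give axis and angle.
axis = (√2/2, 0, -√2/2), θ = 141°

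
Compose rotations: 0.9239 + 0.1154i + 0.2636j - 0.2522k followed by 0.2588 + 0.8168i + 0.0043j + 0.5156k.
0.2737 + 0.6475i + 0.3377j + 0.6259k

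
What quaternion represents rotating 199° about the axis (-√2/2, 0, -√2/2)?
-0.165 - 0.6974i - 0.6974k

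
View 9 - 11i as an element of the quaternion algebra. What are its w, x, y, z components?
9 - 11i + 0j + 0k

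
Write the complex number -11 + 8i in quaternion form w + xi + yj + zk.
-11 + 8i + 0j + 0k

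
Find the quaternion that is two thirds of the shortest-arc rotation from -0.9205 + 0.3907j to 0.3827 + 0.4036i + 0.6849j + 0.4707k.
-0.7604 - 0.3388i - 0.3885j - 0.3951k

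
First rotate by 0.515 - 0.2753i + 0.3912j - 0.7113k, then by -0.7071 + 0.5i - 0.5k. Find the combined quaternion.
-0.5822 + 0.6478i + 0.2167j + 0.4411k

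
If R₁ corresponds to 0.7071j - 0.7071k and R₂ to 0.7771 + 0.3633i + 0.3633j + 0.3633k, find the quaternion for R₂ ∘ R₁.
-0.5138i + 0.8064j - 0.2926k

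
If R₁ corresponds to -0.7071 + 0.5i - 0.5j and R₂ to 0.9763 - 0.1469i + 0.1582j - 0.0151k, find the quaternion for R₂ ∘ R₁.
-0.5378 + 0.5845i - 0.6076j + 0.005k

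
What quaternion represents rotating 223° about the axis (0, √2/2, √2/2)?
-0.3665 + 0.6579j + 0.6579k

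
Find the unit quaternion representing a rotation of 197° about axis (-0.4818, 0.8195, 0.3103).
-0.1478 - 0.4765i + 0.8105j + 0.3069k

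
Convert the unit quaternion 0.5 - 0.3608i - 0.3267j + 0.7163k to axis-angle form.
axis = (-0.4166, -0.3772, 0.8271), θ = 2π/3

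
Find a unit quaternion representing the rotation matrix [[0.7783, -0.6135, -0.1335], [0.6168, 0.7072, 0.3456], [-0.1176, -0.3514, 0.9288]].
0.9239 - 0.1886i - 0.0043j + 0.3329k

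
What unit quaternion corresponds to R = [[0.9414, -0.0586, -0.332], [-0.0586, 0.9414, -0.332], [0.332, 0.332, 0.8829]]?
0.9703 + 0.1711i - 0.1711j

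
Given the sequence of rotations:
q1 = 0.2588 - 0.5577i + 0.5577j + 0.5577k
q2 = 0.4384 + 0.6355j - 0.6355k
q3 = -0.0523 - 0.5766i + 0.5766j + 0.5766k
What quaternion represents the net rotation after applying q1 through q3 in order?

q2 · q1 = 0.1135 + 0.4643i + 0.7634j + 0.4344k
q3 · q2 · q1 = -0.4289 - 0.2794i + 0.5437j - 0.6652k
-0.4289 - 0.2794i + 0.5437j - 0.6652k


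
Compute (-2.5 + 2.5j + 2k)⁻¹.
-0.1515 - 0.1515j - 0.1212k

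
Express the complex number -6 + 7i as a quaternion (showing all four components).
-6 + 7i + 0j + 0k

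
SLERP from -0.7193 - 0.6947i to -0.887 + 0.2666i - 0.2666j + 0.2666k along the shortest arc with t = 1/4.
-0.8633 - 0.4914i - 0.0813j + 0.0813k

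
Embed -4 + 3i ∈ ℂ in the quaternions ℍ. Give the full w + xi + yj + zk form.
-4 + 3i + 0j + 0k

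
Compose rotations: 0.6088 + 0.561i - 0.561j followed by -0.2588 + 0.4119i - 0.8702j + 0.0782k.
-0.8768 + 0.1494i - 0.3407j + 0.3047k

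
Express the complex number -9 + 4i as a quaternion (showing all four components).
-9 + 4i + 0j + 0k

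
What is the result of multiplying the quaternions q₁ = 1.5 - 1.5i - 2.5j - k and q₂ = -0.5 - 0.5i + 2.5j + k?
5.75 + 7j - 3k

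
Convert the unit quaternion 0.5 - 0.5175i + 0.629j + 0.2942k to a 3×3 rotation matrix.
[[0.0356, -0.9452, 0.3245], [-0.3568, 0.2913, 0.8876], [-0.9335, -0.1474, -0.3269]]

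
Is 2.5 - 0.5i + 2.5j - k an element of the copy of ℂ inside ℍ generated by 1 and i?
No. The quaternion 2.5 - 0.5i + 2.5j - k has j-coefficient y = 2.5 and k-coefficient z = -1, not both zero, so it does not lie in the complex subalgebra spanned by 1 and i.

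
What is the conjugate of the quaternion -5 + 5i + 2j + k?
-5 - 5i - 2j - k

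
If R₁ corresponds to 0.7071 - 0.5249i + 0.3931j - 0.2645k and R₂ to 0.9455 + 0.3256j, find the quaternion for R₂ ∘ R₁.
0.5406 - 0.5824i + 0.6019j - 0.0792k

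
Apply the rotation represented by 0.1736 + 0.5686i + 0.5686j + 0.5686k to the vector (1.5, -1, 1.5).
(0.377, 2.233, -0.61)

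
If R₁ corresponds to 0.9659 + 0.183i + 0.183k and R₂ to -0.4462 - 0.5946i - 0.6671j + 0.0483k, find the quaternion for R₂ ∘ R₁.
-0.331 - 0.7781i - 0.5267j + 0.0871k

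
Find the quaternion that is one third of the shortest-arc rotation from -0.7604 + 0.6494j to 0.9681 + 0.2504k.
-0.8852 + 0.4563j - 0.0907k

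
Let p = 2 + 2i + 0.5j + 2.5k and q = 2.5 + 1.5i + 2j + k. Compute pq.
-1.5 + 3.5i + 7j + 11.5k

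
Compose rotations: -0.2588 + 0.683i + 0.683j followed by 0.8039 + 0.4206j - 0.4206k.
-0.4953 + 0.8363i + 0.1529j - 0.1784k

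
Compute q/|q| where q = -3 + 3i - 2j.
-0.6396 + 0.6396i - 0.4264j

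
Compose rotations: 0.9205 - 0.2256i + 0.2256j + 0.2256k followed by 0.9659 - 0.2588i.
0.8307 - 0.4561i + 0.2763j + 0.1595k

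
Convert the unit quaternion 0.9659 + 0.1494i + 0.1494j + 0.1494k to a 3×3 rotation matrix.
[[0.9107, -0.244, 0.3333], [0.3333, 0.9107, -0.244], [-0.244, 0.3333, 0.9107]]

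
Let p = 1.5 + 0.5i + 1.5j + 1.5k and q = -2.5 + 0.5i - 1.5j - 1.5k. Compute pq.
0.5 - 0.5i - 4.5j - 7.5k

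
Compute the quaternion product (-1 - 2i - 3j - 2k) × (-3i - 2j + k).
-10 - 4i + 10j - 6k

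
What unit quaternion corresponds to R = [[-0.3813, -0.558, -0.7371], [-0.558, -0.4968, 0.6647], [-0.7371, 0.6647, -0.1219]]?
-0.5562i + 0.5016j + 0.6626k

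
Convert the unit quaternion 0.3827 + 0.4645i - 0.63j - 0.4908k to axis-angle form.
axis = (0.5028, -0.6819, -0.5312), θ = 3π/4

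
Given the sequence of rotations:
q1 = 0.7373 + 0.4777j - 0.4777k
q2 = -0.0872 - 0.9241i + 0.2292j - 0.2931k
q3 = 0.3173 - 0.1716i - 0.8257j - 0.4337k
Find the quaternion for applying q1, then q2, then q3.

q2 · q1 = -0.3138 - 0.6508i - 0.3141j - 0.6159k
q3 · q2 · q1 = -0.7377 + 0.2197i + 0.336j - 0.5428k
-0.7377 + 0.2197i + 0.336j - 0.5428k


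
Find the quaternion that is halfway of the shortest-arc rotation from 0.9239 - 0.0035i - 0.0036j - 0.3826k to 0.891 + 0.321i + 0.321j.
0.951 + 0.1664i + 0.1663j - 0.2005k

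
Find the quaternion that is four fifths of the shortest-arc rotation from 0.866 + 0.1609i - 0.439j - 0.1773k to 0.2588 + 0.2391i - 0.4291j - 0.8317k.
0.4184 + 0.2391i - 0.4637j - 0.7435k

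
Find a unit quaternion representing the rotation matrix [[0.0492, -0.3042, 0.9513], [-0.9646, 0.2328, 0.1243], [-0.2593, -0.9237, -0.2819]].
0.5 - 0.524i + 0.6053j - 0.3302k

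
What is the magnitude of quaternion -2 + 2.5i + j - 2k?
3.905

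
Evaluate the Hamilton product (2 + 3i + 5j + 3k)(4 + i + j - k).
3 + 6i + 28j + 8k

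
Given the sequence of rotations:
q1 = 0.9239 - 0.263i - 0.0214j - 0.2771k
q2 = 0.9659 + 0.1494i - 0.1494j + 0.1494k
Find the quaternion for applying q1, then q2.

q2 · q1 = 0.9699 - 0.0714i - 0.1566j - 0.1721k
0.9699 - 0.0714i - 0.1566j - 0.1721k


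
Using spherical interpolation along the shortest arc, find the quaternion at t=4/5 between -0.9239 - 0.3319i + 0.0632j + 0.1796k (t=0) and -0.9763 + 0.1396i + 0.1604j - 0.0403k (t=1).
-0.9886 + 0.0441i + 0.1439j + 0.0048k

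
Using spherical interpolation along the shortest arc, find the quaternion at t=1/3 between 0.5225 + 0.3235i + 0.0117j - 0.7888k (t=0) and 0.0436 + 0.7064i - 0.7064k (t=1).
0.377 + 0.4738i + 0.0081j - 0.7958k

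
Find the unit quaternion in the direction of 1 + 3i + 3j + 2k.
0.2085 + 0.6255i + 0.6255j + 0.417k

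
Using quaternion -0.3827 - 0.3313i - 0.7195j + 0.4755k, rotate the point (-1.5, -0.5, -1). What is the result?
(0.075, 0.604, 1.769)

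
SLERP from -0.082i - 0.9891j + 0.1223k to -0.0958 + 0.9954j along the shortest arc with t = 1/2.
0.0481 - 0.0412i - 0.9961j + 0.0614k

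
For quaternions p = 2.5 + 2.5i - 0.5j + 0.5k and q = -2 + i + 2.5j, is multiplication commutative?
No: pq = -6.25 - 3.75i + 7.75j + 5.75k ≠ -6.25 - 1.25i + 6.75j - 7.75k = qp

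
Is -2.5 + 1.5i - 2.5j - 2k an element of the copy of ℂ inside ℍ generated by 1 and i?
No. The quaternion -2.5 + 1.5i - 2.5j - 2k has j-coefficient y = -2.5 and k-coefficient z = -2, not both zero, so it does not lie in the complex subalgebra spanned by 1 and i.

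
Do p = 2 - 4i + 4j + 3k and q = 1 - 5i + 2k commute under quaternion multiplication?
No: pq = -24 - 6i - 3j + 27k ≠ -24 - 22i + 11j - 13k = qp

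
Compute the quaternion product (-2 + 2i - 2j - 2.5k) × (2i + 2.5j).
1 + 2.25i - 10j + 9k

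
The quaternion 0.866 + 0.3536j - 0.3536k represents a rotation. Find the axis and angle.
axis = (0, √2/2, -√2/2), θ = π/3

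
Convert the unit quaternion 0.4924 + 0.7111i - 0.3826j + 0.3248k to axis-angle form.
axis = (0.817, -0.4396, 0.3732), θ = 121°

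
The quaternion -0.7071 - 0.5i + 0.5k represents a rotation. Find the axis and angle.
axis = (-√2/2, 0, √2/2), θ = 3π/2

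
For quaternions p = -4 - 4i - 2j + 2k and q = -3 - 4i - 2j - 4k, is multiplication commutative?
No: pq = 40i - 10j + 10k ≠ 16i + 38j + 10k = qp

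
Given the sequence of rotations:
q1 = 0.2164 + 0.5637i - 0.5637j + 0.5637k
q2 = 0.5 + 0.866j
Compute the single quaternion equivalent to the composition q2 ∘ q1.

q2 · q1 = 0.5964 + 0.77i - 0.0944j - 0.2063k
0.5964 + 0.77i - 0.0944j - 0.2063k


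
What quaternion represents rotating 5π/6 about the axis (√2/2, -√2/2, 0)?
0.2588 + 0.683i - 0.683j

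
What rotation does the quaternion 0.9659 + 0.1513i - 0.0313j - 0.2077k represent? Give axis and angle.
axis = (0.5845, -0.1209, -0.8024), θ = π/6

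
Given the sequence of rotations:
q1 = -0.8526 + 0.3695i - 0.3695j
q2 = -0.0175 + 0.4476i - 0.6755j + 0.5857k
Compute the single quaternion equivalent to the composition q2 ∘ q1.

q2 · q1 = -0.4001 - 0.1717i + 0.7988j - 0.4152k
-0.4001 - 0.1717i + 0.7988j - 0.4152k


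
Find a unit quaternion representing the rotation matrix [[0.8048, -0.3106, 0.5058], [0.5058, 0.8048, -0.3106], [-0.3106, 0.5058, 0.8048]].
0.9239 + 0.2209i + 0.2209j + 0.2209k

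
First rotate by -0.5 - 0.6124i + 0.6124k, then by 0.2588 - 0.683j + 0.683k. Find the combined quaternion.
-0.5477 - 0.5768i - 0.0768j - 0.6013k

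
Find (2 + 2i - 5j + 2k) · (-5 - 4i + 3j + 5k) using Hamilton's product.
3 - 49i + 13j - 14k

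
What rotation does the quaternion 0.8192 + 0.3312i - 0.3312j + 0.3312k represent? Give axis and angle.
axis = (√3/3, -√3/3, √3/3), θ = 70°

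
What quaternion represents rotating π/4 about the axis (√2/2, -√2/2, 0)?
0.9239 + 0.2706i - 0.2706j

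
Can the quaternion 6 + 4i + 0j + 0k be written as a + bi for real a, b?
Yes. The quaternion 6 + 4i has j- and k-coefficients y = z = 0, so it lies in the complex subalgebra spanned by 1 and i.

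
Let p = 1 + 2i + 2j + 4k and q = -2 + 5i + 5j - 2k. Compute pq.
-14 - 23i + 25j - 10k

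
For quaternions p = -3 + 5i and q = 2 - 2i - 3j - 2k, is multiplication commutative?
No: pq = 4 + 16i + 19j - 9k ≠ 4 + 16i - j + 21k = qp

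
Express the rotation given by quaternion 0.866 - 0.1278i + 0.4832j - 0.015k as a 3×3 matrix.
[[0.5326, -0.0975, 0.8407], [-0.1495, 0.9669, 0.2069], [-0.8331, -0.2358, 0.5004]]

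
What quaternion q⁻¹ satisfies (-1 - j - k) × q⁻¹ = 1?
-0.3333 + 0.3333j + 0.3333k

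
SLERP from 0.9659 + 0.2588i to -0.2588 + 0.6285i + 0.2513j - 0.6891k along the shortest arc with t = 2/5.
0.8987 - 0.1509i - 0.1411j + 0.3868k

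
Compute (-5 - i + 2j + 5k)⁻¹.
-0.0909 + 0.0182i - 0.0364j - 0.0909k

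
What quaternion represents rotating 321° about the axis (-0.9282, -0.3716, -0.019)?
-0.9426 - 0.3098i - 0.124j - 0.0063k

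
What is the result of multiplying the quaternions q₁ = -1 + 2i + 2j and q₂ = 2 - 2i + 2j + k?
-2 + 8i + 7k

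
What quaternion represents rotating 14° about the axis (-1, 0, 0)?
0.9925 - 0.1219i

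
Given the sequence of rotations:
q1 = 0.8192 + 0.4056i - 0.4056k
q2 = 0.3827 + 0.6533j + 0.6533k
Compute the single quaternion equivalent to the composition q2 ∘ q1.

q2 · q1 = 0.5785 - 0.1098i + 0.8002j + 0.115k
0.5785 - 0.1098i + 0.8002j + 0.115k


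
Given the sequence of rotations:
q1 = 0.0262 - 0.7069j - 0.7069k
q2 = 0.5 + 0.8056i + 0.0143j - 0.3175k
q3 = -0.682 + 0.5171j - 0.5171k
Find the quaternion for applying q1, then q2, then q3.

q2 · q1 = -0.2012 - 0.2134i + 0.2164j - 0.9312k
q3 · q2 · q1 = -0.4562 - 0.2241i - 0.1413j + 0.8495k
-0.4562 - 0.2241i - 0.1413j + 0.8495k


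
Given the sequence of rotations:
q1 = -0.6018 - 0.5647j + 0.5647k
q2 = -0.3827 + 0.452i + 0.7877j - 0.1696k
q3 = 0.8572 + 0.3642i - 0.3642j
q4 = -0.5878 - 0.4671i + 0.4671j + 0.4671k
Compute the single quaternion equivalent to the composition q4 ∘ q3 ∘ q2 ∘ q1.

q2 · q1 = 0.7709 + 0.077i - 0.5132j - 0.3693k
q3 · q2 · q1 = 0.4459 + 0.4813i - 0.5862j - 0.4754k
q4 · q3 · q2 · q1 = 0.4586 - 0.4394i + 0.5556j + 0.5367k
0.4586 - 0.4394i + 0.5556j + 0.5367k


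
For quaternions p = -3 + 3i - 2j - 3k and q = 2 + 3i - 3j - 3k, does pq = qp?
No: pq = -30 - 6i + 5j ≠ -30 + 5j + 6k = qp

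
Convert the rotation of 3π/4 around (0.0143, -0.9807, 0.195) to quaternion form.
0.3827 + 0.0132i - 0.906j + 0.1802k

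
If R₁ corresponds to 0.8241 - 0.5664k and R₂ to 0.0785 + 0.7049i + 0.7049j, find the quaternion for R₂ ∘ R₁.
0.0647 + 0.1817i + 0.9802j - 0.0445k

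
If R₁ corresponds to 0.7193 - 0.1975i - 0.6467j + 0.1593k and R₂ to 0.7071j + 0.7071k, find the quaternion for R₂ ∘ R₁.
0.3446 + 0.5699i + 0.369j + 0.6483k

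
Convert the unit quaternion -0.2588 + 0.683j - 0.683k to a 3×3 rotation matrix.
[[-0.866, -0.3535, -0.3535], [0.3535, 0.067, -0.933], [0.3535, -0.933, 0.067]]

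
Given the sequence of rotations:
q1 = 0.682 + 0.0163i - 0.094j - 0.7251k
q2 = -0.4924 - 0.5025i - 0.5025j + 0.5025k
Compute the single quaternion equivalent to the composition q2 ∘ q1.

q2 · q1 = -0.0105 + 0.0609i - 0.6526j + 0.7552k
-0.0105 + 0.0609i - 0.6526j + 0.7552k


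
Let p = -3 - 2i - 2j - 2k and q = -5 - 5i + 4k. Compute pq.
13 + 17i + 28j - 12k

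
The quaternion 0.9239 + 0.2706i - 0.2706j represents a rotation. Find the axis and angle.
axis = (√2/2, -√2/2, 0), θ = π/4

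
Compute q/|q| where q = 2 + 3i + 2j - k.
0.4714 + 0.7071i + 0.4714j - 0.2357k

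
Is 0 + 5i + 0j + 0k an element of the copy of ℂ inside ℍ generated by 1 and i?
Yes. The quaternion 5i has j- and k-coefficients y = z = 0, so it lies in the complex subalgebra spanned by 1 and i.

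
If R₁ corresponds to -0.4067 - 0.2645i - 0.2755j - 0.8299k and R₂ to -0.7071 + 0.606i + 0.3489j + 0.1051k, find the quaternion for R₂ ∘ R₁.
0.6312 - 0.32i + 0.528j + 0.4694k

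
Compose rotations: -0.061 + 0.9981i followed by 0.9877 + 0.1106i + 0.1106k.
-0.1706 + 0.9791i + 0.1104j - 0.0067k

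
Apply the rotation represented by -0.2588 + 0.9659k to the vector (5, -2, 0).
(-5.33, -0.768, 0)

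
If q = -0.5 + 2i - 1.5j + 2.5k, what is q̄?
-0.5 - 2i + 1.5j - 2.5k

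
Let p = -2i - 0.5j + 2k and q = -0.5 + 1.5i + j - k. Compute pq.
5.5 - 0.5i + 1.25j - 2.25k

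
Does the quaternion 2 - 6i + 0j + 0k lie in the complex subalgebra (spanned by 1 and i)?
Yes. The quaternion 2 - 6i has j- and k-coefficients y = z = 0, so it lies in the complex subalgebra spanned by 1 and i.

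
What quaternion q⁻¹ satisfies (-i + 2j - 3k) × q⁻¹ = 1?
0.0714i - 0.1429j + 0.2143k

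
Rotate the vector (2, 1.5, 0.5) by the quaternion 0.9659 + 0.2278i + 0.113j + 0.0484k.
(1.997, 1.413, 0.719)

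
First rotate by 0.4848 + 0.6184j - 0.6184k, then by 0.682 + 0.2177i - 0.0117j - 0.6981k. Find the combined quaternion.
-0.0938 + 0.5445i + 0.5507j - 0.6256k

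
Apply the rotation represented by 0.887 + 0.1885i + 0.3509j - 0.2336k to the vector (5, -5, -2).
(-0.579, -4.513, -5.77)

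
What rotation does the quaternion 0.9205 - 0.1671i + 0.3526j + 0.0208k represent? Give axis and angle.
axis = (-0.4276, 0.9024, 0.0532), θ = 46°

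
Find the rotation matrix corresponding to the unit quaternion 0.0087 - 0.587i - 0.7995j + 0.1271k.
[[-0.3107, 0.9364, -0.1631], [0.9408, 0.2786, -0.193], [-0.1353, -0.2134, -0.9675]]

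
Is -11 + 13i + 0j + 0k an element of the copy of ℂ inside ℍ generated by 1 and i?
Yes. The quaternion -11 + 13i has j- and k-coefficients y = z = 0, so it lies in the complex subalgebra spanned by 1 and i.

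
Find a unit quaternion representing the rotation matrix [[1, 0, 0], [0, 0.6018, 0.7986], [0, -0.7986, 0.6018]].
0.8949 - 0.4462i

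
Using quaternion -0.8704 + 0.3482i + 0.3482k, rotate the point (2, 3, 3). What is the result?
(4.061, 2.151, 0.939)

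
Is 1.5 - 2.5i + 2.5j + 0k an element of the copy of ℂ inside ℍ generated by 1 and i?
No. The quaternion 1.5 - 2.5i + 2.5j has j-coefficient y = 2.5 and k-coefficient z = 0, not both zero, so it does not lie in the complex subalgebra spanned by 1 and i.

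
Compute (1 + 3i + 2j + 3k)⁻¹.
0.0435 - 0.1304i - 0.087j - 0.1304k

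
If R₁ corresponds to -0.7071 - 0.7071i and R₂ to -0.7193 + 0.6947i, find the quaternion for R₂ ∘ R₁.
0.9998 + 0.0174i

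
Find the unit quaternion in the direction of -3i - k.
-0.9487i - 0.3162k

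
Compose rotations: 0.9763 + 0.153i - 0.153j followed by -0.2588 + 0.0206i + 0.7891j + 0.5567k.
-0.1351 + 0.0657i + 0.8952j + 0.4196k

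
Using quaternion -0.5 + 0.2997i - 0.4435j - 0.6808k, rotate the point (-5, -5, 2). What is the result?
(6.406, 0.265, 3.591)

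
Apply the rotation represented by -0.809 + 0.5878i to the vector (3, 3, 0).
(3, 0.927, -2.853)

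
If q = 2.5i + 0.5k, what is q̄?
-2.5i - 0.5k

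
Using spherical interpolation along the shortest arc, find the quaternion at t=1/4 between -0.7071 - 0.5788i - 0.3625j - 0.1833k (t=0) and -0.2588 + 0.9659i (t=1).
-0.5109 - 0.7894i - 0.3037j - 0.1536k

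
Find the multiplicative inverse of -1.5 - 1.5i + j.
-0.2727 + 0.2727i - 0.1818j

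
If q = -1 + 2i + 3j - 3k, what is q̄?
-1 - 2i - 3j + 3k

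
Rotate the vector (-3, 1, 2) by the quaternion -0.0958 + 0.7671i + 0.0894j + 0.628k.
(1.564, -0.498, -3.362)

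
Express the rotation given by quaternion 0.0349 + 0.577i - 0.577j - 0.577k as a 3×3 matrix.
[[-0.3317, -0.6256, -0.7061], [-0.7061, -0.3317, 0.6256], [-0.6256, 0.7061, -0.3317]]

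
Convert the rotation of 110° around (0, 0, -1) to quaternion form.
0.5736 - 0.8192k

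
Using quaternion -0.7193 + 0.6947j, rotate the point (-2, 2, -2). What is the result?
(1.929, 2, -2.068)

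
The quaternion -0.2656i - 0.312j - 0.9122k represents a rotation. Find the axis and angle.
axis = (-0.2656, -0.312, -0.9122), θ = π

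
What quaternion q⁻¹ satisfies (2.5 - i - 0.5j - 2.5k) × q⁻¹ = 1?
0.1818 + 0.0727i + 0.0364j + 0.1818k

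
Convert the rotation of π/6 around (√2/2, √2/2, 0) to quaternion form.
0.9659 + 0.183i + 0.183j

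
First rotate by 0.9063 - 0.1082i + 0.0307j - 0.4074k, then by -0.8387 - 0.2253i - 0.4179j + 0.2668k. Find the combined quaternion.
-0.663 + 0.0486i - 0.5251j + 0.5314k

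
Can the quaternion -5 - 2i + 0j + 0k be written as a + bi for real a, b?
Yes. The quaternion -5 - 2i has j- and k-coefficients y = z = 0, so it lies in the complex subalgebra spanned by 1 and i.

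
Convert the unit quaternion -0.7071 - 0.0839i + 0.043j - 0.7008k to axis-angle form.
axis = (-0.1187, 0.0608, -0.9911), θ = 3π/2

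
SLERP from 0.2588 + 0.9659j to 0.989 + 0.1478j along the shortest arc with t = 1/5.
0.4741 + 0.8805j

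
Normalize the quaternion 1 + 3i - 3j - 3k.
0.189 + 0.5669i - 0.5669j - 0.5669k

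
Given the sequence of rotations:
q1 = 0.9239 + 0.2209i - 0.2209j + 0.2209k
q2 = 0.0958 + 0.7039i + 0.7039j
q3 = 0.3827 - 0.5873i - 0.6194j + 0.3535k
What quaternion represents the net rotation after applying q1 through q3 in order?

q2 · q1 = 0.0885 + 0.827i + 0.4737j - 0.2898k
q3 · q2 · q1 = 0.9154 + 0.2766i + 0.2486j + 0.1544k
0.9154 + 0.2766i + 0.2486j + 0.1544k


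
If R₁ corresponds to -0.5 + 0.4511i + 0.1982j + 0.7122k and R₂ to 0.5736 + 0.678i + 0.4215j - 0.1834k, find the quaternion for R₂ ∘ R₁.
-0.5456 + 0.2563i - 0.6627j + 0.4445k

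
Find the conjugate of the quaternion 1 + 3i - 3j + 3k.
1 - 3i + 3j - 3k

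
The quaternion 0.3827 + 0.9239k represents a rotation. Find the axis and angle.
axis = (0, 0, 1), θ = 3π/4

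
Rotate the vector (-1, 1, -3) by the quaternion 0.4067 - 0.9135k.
(1.412, 0.074, -3)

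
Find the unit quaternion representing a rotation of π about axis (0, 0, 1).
k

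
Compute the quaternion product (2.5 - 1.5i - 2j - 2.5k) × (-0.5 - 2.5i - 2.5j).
-10 - 11.75i + j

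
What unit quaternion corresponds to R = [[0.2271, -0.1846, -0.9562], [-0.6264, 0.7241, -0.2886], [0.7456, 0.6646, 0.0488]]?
0.7071 + 0.337i - 0.6017j - 0.1562k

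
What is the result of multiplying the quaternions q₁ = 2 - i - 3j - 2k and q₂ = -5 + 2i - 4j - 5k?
-30 + 16i - 2j + 10k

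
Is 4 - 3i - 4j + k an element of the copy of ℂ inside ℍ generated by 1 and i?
No. The quaternion 4 - 3i - 4j + k has j-coefficient y = -4 and k-coefficient z = 1, not both zero, so it does not lie in the complex subalgebra spanned by 1 and i.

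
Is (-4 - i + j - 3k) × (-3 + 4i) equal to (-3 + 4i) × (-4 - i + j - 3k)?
No: pq = 16 - 13i - 15j + 5k ≠ 16 - 13i + 9j + 13k = qp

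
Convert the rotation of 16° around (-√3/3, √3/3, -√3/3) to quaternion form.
0.9903 - 0.0804i + 0.0804j - 0.0804k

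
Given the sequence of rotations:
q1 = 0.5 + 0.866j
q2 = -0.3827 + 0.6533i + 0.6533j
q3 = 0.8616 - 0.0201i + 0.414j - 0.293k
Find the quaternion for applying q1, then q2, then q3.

q2 · q1 = -0.7571 + 0.3266i - 0.0048j + 0.5658k
q3 · q2 · q1 = -0.478 + 0.5295i - 0.4019j + 0.5742k
-0.478 + 0.5295i - 0.4019j + 0.5742k


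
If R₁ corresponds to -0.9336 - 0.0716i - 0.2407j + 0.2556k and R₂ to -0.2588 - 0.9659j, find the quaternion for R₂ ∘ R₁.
0.0091 - 0.2284i + 0.9641j - 0.1353k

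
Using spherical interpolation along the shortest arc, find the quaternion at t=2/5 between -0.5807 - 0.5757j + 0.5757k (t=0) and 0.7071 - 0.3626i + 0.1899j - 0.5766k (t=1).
-0.6553 + 0.1514i - 0.4363j + 0.5977k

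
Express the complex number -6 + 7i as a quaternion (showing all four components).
-6 + 7i + 0j + 0k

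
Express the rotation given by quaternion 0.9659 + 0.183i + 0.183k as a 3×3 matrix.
[[0.933, -0.3535, 0.067], [0.3535, 0.866, -0.3535], [0.067, 0.3535, 0.933]]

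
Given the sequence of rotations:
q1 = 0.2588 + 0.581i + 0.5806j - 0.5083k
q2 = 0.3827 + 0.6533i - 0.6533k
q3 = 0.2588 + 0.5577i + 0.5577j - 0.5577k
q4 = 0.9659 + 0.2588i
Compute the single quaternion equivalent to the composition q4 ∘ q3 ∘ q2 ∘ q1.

q2 · q1 = -0.6126 + 0.7707i + 0.1747j + 0.0157k
q3 · q2 · q1 = -0.677 - 0.036i - 0.735j + 0.0133k
q4 · q3 · q2 · q1 = -0.6446 - 0.21i - 0.7134j - 0.1774k
-0.6446 - 0.21i - 0.7134j - 0.1774k


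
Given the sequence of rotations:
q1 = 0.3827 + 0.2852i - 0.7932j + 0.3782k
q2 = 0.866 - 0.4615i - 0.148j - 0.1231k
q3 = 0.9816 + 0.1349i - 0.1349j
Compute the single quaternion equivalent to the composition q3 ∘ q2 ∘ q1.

q2 · q1 = 0.3922 - 0.0832i - 0.6041j + 0.6887k
q3 · q2 · q1 = 0.3147 - 0.1217i - 0.7388j + 0.5833k
0.3147 - 0.1217i - 0.7388j + 0.5833k


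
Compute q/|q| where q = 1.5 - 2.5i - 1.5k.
0.4575 - 0.7625i - 0.4575k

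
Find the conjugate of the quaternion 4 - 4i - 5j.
4 + 4i + 5j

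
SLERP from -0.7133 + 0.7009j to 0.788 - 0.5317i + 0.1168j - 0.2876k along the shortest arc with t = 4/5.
-0.8511 + 0.4578i + 0.0691j + 0.2476k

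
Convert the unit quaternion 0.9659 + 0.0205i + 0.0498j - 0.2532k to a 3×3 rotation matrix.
[[0.8668, 0.4912, 0.0858], [-0.4871, 0.8709, -0.0648], [-0.1066, 0.0144, 0.9942]]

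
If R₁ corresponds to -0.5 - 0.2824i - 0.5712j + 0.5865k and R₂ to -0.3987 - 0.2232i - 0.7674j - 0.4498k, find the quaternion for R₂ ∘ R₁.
-0.0382 - 0.4828i + 0.8694j - 0.0982k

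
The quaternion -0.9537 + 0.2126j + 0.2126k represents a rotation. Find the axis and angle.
axis = (0, √2/2, √2/2), θ = 325°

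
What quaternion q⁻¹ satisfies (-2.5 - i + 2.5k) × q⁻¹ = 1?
-0.1852 + 0.0741i - 0.1852k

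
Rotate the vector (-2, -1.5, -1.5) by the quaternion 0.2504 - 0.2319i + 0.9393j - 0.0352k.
(1.431, -0.503, 2.49)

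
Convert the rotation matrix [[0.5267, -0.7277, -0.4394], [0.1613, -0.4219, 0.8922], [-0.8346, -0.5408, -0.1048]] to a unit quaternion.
-0.5 + 0.7165i - 0.1976j - 0.4445k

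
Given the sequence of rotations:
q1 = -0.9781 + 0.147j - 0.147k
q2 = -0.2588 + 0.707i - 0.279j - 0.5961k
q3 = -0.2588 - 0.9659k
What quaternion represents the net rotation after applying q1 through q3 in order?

q2 · q1 = 0.2065 - 0.5629i + 0.3388j + 0.725k
q3 · q2 · q1 = 0.6468 + 0.4729i + 0.456j - 0.3871k
0.6468 + 0.4729i + 0.456j - 0.3871k


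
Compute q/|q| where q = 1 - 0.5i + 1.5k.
0.5345 - 0.2673i + 0.8018k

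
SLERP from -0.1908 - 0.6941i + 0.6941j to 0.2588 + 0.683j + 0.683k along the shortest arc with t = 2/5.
-0.0073 - 0.4817i + 0.8118j + 0.3301k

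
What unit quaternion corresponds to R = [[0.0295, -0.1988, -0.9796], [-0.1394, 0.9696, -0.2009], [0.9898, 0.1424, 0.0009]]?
0.7071 + 0.1214i - 0.6963j + 0.021k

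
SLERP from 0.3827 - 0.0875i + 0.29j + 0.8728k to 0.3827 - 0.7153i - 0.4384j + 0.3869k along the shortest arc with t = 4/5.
0.428 - 0.644i - 0.3093j + 0.5535k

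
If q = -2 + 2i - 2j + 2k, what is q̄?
-2 - 2i + 2j - 2k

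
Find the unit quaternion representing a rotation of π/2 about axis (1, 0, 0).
0.7071 + 0.7071i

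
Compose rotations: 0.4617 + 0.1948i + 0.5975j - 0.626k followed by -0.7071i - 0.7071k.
-0.3049 + 0.096i - 0.5804j - 0.749k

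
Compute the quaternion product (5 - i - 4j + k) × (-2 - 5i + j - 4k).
-7 - 8i + 4j - 43k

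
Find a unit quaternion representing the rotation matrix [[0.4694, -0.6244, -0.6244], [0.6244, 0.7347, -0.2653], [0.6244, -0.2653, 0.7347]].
0.8571 - 0.3642j + 0.3642k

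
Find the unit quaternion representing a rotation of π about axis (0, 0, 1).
k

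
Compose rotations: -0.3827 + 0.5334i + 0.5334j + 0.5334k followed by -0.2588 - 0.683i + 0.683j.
0.099 + 0.4877i - 0.0351j - 0.8667k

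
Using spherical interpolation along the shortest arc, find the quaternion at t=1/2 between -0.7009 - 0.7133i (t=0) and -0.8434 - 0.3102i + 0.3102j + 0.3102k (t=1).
-0.8111 - 0.5376i + 0.1629j + 0.1629k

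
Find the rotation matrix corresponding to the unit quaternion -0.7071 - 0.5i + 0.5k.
[[0.5, 0.7071, -0.5], [-0.7071, 0, -0.7071], [-0.5, 0.7071, 0.5]]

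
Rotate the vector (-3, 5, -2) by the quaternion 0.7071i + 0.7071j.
(5, -3, 2)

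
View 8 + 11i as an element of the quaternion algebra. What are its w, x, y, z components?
8 + 11i + 0j + 0k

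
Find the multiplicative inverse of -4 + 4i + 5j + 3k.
-0.0606 - 0.0606i - 0.0758j - 0.0455k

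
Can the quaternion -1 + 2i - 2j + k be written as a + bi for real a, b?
No. The quaternion -1 + 2i - 2j + k has j-coefficient y = -2 and k-coefficient z = 1, not both zero, so it does not lie in the complex subalgebra spanned by 1 and i.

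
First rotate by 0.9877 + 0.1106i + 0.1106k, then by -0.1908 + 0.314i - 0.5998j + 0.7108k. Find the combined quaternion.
-0.3018 + 0.2227i - 0.5485j + 0.7473k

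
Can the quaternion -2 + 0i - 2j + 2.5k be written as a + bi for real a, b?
No. The quaternion -2 - 2j + 2.5k has j-coefficient y = -2 and k-coefficient z = 2.5, not both zero, so it does not lie in the complex subalgebra spanned by 1 and i.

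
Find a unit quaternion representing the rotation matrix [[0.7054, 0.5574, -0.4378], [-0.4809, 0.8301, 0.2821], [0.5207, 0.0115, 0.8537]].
0.9205 - 0.0735i - 0.2603j - 0.282k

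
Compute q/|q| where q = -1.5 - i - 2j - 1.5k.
-0.4867 - 0.3244i - 0.6489j - 0.4867k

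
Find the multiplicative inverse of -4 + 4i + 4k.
-0.0833 - 0.0833i - 0.0833k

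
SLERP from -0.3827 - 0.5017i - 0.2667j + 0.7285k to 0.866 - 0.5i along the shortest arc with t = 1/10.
-0.5029 - 0.4156i - 0.2605j + 0.7117k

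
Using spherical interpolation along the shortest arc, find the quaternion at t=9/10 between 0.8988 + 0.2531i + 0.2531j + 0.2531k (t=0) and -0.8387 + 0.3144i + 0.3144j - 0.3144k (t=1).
0.8733 - 0.2611i - 0.2611j + 0.3179k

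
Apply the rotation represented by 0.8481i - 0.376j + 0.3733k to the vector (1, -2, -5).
(-1.452, 2.2, 4.801)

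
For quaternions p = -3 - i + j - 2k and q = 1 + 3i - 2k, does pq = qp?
No: pq = -4 - 12i - 7j + k ≠ -4 - 8i + 9j + 7k = qp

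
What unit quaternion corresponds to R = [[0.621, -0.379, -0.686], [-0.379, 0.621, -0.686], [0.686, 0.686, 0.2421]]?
0.7881 + 0.4353i - 0.4353j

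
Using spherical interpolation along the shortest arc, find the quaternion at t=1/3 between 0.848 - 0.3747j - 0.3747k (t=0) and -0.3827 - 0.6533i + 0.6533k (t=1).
0.766 + 0.2513i - 0.2734j - 0.5247k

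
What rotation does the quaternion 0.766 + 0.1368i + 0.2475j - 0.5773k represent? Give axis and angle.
axis = (0.2128, 0.385, -0.898), θ = 80°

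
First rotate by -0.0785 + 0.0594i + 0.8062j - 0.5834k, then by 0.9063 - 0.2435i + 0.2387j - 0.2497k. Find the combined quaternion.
-0.3948 + 0.135i + 0.555j - 0.7196k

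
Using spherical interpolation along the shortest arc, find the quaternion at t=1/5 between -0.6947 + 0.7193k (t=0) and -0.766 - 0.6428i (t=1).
-0.7745 - 0.1523i + 0.614k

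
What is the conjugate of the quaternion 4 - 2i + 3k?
4 + 2i - 3k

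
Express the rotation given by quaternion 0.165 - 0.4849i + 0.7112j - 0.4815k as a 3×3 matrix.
[[-0.4753, -0.5308, 0.7017], [-0.8486, 0.0661, -0.5249], [0.2323, -0.8449, -0.4819]]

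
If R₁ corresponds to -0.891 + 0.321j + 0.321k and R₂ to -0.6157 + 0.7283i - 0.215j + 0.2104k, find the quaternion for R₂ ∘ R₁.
0.5501 - 0.7855i - 0.2399j - 0.1513k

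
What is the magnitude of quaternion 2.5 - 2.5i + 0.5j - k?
3.708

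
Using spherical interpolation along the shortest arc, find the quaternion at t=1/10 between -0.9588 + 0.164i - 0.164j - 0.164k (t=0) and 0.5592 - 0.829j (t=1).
-0.9745 + 0.1546i - 0.05j - 0.1546k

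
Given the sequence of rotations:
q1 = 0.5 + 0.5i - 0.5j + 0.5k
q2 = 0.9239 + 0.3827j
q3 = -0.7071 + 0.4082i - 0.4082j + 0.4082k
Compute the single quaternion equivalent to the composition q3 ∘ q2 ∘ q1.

q2 · q1 = 0.6533 + 0.6533i - 0.2706j + 0.2706k
q3 · q2 · q1 = -0.9495 - 0.1953i + 0.0809j + 0.2316k
-0.9495 - 0.1953i + 0.0809j + 0.2316k


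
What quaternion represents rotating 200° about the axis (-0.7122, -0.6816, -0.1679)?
-0.1736 - 0.7014i - 0.6712j - 0.1653k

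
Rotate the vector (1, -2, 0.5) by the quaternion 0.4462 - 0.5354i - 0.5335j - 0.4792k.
(-2.008, 0.703, 0.851)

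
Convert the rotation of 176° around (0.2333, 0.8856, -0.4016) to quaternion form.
0.0349 + 0.2332i + 0.8851j - 0.4014k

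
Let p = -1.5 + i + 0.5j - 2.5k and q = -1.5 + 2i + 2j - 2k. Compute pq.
-5.75 - 0.5i - 6.75j + 7.75k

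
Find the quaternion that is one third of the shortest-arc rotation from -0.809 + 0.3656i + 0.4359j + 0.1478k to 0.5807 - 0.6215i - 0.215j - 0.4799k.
-0.7558 + 0.4664i + 0.3732j + 0.2681k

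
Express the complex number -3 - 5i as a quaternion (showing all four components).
-3 - 5i + 0j + 0k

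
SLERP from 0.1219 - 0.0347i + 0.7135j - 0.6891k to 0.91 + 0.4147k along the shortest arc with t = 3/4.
-0.7577 - 0.012i + 0.2476j - 0.6037k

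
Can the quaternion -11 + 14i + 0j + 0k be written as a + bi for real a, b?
Yes. The quaternion -11 + 14i has j- and k-coefficients y = z = 0, so it lies in the complex subalgebra spanned by 1 and i.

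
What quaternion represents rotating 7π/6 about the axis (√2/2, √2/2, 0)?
-0.2588 + 0.683i + 0.683j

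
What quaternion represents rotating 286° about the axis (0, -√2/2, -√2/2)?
-0.7986 - 0.4255j - 0.4255k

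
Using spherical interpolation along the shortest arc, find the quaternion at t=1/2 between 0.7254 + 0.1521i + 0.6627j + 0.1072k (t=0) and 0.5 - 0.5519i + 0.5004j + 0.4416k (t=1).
0.673 - 0.2196i + 0.6388j + 0.3014k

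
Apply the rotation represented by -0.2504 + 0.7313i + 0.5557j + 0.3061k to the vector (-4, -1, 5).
(-0.899, 1.151, -6.314)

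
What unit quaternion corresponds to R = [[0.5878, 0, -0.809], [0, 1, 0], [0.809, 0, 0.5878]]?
0.891 - 0.454j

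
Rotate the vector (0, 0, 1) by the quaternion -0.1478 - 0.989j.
(0.292, 0, -0.956)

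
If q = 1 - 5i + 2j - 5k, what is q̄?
1 + 5i - 2j + 5k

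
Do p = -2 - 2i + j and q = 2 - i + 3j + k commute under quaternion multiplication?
No: pq = -9 - i - 2j - 7k ≠ -9 - 3i - 6j + 3k = qp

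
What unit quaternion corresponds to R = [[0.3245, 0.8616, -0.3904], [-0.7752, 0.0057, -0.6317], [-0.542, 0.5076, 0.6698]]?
0.7071 + 0.4028i + 0.0536j - 0.5787k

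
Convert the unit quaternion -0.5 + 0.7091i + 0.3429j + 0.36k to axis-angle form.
axis = (0.8188, 0.3959, 0.4157), θ = 4π/3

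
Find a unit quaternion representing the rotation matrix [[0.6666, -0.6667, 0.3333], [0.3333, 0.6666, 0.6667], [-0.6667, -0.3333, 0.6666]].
0.866 - 0.2887i + 0.2887j + 0.2887k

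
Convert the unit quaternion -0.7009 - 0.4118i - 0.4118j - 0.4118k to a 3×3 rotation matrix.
[[0.3217, -0.2381, 0.9164], [0.9164, 0.3217, -0.2381], [-0.2381, 0.9164, 0.3217]]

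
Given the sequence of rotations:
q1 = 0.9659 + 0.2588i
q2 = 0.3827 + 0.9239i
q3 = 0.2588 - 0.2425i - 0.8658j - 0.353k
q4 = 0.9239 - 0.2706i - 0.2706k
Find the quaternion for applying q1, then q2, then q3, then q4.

q2 · q1 = 0.1305 + 0.9914i
q3 · q2 · q1 = 0.2742 + 0.2249i - 0.463j + 0.8123k
q4 · q3 · q2 · q1 = 0.534 + 0.0083i - 0.2688j + 0.8016k
0.534 + 0.0083i - 0.2688j + 0.8016k


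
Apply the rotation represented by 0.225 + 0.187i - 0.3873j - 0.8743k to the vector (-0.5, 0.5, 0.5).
(0.288, 0.266, 0.772)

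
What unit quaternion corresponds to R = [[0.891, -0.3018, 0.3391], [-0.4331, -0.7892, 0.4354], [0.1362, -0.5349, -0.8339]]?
-0.2588 + 0.9373i - 0.196j + 0.1268k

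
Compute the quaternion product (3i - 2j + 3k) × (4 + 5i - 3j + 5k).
-36 + 11i - 8j + 13k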